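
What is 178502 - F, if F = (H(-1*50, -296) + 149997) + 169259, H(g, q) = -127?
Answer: -140627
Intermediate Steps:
F = 319129 (F = (-127 + 149997) + 169259 = 149870 + 169259 = 319129)
178502 - F = 178502 - 1*319129 = 178502 - 319129 = -140627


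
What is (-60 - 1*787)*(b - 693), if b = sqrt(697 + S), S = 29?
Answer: 586971 - 9317*sqrt(6) ≈ 5.6415e+5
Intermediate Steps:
b = 11*sqrt(6) (b = sqrt(697 + 29) = sqrt(726) = 11*sqrt(6) ≈ 26.944)
(-60 - 1*787)*(b - 693) = (-60 - 1*787)*(11*sqrt(6) - 693) = (-60 - 787)*(-693 + 11*sqrt(6)) = -847*(-693 + 11*sqrt(6)) = 586971 - 9317*sqrt(6)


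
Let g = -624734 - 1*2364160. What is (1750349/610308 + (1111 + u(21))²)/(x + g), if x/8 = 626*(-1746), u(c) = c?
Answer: -782065068941/7160659541496 ≈ -0.10922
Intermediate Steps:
g = -2988894 (g = -624734 - 2364160 = -2988894)
x = -8743968 (x = 8*(626*(-1746)) = 8*(-1092996) = -8743968)
(1750349/610308 + (1111 + u(21))²)/(x + g) = (1750349/610308 + (1111 + 21)²)/(-8743968 - 2988894) = (1750349*(1/610308) + 1132²)/(-11732862) = (1750349/610308 + 1281424)*(-1/11732862) = (782065068941/610308)*(-1/11732862) = -782065068941/7160659541496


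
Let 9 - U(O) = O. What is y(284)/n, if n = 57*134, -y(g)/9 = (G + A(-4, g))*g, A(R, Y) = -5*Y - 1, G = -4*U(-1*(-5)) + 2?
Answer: 611310/1273 ≈ 480.21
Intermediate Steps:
U(O) = 9 - O
G = -14 (G = -4*(9 - (-1)*(-5)) + 2 = -4*(9 - 1*5) + 2 = -4*(9 - 5) + 2 = -4*4 + 2 = -16 + 2 = -14)
A(R, Y) = -1 - 5*Y
y(g) = -9*g*(-15 - 5*g) (y(g) = -9*(-14 + (-1 - 5*g))*g = -9*(-15 - 5*g)*g = -9*g*(-15 - 5*g))
n = 7638
y(284)/n = (45*284*(3 + 284))/7638 = (45*284*287)*(1/7638) = 3667860*(1/7638) = 611310/1273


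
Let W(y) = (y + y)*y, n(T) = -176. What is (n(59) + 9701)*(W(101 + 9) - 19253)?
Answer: 47120175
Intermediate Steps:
W(y) = 2*y² (W(y) = (2*y)*y = 2*y²)
(n(59) + 9701)*(W(101 + 9) - 19253) = (-176 + 9701)*(2*(101 + 9)² - 19253) = 9525*(2*110² - 19253) = 9525*(2*12100 - 19253) = 9525*(24200 - 19253) = 9525*4947 = 47120175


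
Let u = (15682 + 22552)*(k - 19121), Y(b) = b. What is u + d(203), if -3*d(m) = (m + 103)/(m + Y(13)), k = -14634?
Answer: -46461192137/36 ≈ -1.2906e+9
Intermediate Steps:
u = -1290588670 (u = (15682 + 22552)*(-14634 - 19121) = 38234*(-33755) = -1290588670)
d(m) = -(103 + m)/(3*(13 + m)) (d(m) = -(m + 103)/(3*(m + 13)) = -(103 + m)/(3*(13 + m)))
u + d(203) = -1290588670 + (-103 - 1*203)/(3*(13 + 203)) = -1290588670 + (1/3)*(-103 - 203)/216 = -1290588670 + (1/3)*(1/216)*(-306) = -1290588670 - 17/36 = -46461192137/36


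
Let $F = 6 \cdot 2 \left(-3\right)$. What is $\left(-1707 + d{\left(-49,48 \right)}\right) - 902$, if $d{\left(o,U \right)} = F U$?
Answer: $-4337$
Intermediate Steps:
$F = -36$ ($F = 12 \left(-3\right) = -36$)
$d{\left(o,U \right)} = - 36 U$
$\left(-1707 + d{\left(-49,48 \right)}\right) - 902 = \left(-1707 - 1728\right) - 902 = -3435 - 902 = -4337$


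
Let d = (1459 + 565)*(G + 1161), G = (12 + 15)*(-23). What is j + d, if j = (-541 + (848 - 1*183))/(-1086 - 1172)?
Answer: 1233951778/1129 ≈ 1.0930e+6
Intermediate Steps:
G = -621 (G = 27*(-23) = -621)
j = -62/1129 (j = (-541 + (848 - 183))/(-2258) = (-541 + 665)*(-1/2258) = 124*(-1/2258) = -62/1129 ≈ -0.054916)
d = 1092960 (d = (1459 + 565)*(-621 + 1161) = 2024*540 = 1092960)
j + d = -62/1129 + 1092960 = 1233951778/1129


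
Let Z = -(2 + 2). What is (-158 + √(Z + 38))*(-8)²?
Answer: -10112 + 64*√34 ≈ -9738.8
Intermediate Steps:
Z = -4 (Z = -1*4 = -4)
(-158 + √(Z + 38))*(-8)² = (-158 + √(-4 + 38))*(-8)² = (-158 + √34)*64 = -10112 + 64*√34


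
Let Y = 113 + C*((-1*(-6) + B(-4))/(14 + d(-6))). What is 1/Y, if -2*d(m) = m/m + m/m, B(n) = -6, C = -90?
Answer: 1/113 ≈ 0.0088496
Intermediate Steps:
d(m) = -1 (d(m) = -(m/m + m/m)/2 = -(1 + 1)/2 = -½*2 = -1)
Y = 113 (Y = 113 - 90*(-1*(-6) - 6)/(14 - 1) = 113 - 90*(6 - 6)/13 = 113 - 0/13 = 113 - 90*0 = 113 + 0 = 113)
1/Y = 1/113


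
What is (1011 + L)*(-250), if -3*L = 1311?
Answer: -143500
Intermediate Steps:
L = -437 (L = -⅓*1311 = -437)
(1011 + L)*(-250) = (1011 - 437)*(-250) = 574*(-250) = -143500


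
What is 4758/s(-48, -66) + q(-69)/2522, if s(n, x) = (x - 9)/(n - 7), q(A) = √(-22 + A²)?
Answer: 17446/5 + √4739/2522 ≈ 3489.2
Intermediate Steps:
s(n, x) = (-9 + x)/(-7 + n)
4758/s(-48, -66) + q(-69)/2522 = 4758/(((-9 - 66)/(-7 - 48))) + √(-22 + (-69)²)/2522 = 4758/((-75/(-55))) + √(-22 + 4761)*(1/2522) = 4758/((-1/55*(-75))) + √4739*(1/2522) = 4758/(15/11) + √4739/2522 = 4758*(11/15) + √4739/2522 = 17446/5 + √4739/2522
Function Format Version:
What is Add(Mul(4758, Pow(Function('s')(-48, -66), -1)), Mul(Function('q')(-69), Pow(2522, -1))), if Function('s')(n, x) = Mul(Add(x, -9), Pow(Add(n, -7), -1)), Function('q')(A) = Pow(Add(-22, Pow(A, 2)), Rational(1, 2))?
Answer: Add(Rational(17446, 5), Mul(Rational(1, 2522), Pow(4739, Rational(1, 2)))) ≈ 3489.2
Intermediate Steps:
Function('s')(n, x) = Mul(Pow(Add(-7, n), -1), Add(-9, x)) (Function('s')(n, x) = Mul(Add(-9, x), Pow(Add(-7, n), -1)) = Mul(Pow(Add(-7, n), -1), Add(-9, x)))
Add(Mul(4758, Pow(Function('s')(-48, -66), -1)), Mul(Function('q')(-69), Pow(2522, -1))) = Add(Mul(4758, Pow(Mul(Pow(Add(-7, -48), -1), Add(-9, -66)), -1)), Mul(Pow(Add(-22, Pow(-69, 2)), Rational(1, 2)), Pow(2522, -1))) = Add(Mul(4758, Pow(Mul(Pow(-55, -1), -75), -1)), Mul(Pow(Add(-22, 4761), Rational(1, 2)), Rational(1, 2522))) = Add(Mul(4758, Pow(Mul(Rational(-1, 55), -75), -1)), Mul(Pow(4739, Rational(1, 2)), Rational(1, 2522))) = Add(Mul(4758, Pow(Rational(15, 11), -1)), Mul(Rational(1, 2522), Pow(4739, Rational(1, 2)))) = Add(Mul(4758, Rational(11, 15)), Mul(Rational(1, 2522), Pow(4739, Rational(1, 2)))) = Add(Rational(17446, 5), Mul(Rational(1, 2522), Pow(4739, Rational(1, 2))))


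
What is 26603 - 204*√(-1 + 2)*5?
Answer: 25583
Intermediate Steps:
26603 - 204*√(-1 + 2)*5 = 26603 - 204*√1*5 = 26603 - 204*5 = 26603 - 1020 = 25583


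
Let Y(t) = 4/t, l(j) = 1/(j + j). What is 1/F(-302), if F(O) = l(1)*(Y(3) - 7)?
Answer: -6/17 ≈ -0.35294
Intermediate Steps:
l(j) = 1/(2*j)
F(O) = -17/6 (F(O) = ((½)/1)*(4/3 - 7) = ((½)*1)*(4*(⅓) - 7) = (4/3 - 7)/2 = (½)*(-17/3) = -17/6)
1/F(-302) = 1/(-17/6) = -6/17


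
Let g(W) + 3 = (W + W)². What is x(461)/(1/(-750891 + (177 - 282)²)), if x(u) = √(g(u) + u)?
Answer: -5179062*√17358 ≈ -6.8234e+8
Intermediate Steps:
g(W) = -3 + 4*W² (g(W) = -3 + (W + W)² = -3 + (2*W)² = -3 + 4*W²)
x(u) = √(-3 + u + 4*u²) (x(u) = √((-3 + 4*u²) + u) = √(-3 + u + 4*u²))
x(461)/(1/(-750891 + (177 - 282)²)) = √(-3 + 461 + 4*461²)/(1/(-750891 + (177 - 282)²)) = √(-3 + 461 + 4*212521)/(1/(-750891 + (-105)²)) = √(-3 + 461 + 850084)/(1/(-750891 + 11025)) = √850542/(1/(-739866)) = (7*√17358)/(-1/739866) = (7*√17358)*(-739866) = -5179062*√17358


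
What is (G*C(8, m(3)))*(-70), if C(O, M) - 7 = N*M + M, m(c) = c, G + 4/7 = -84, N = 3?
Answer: 112480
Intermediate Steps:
G = -592/7 (G = -4/7 - 84 = -592/7 ≈ -84.571)
C(O, M) = 7 + 4*M (C(O, M) = 7 + (3*M + M) = 7 + 4*M)
(G*C(8, m(3)))*(-70) = -592*(7 + 4*3)/7*(-70) = -592*(7 + 12)/7*(-70) = -592/7*19*(-70) = -11248/7*(-70) = 112480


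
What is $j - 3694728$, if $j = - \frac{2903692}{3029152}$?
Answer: $- \frac{2797973903587}{757288} \approx -3.6947 \cdot 10^{6}$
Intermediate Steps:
$j = - \frac{725923}{757288}$ ($j = \left(-2903692\right) \frac{1}{3029152} = - \frac{725923}{757288} \approx -0.95858$)
$j - 3694728 = - \frac{725923}{757288} - 3694728 = - \frac{2797973903587}{757288}$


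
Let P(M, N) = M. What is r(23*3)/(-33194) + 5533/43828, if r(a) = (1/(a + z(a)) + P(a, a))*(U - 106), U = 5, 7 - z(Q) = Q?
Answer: 1714062383/5091893212 ≈ 0.33663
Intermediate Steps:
z(Q) = 7 - Q
r(a) = -101/7 - 101*a (r(a) = (1/(a + (7 - a)) + a)*(5 - 106) = (1/7 + a)*(-101) = (⅐ + a)*(-101) = -101/7 - 101*a)
r(23*3)/(-33194) + 5533/43828 = (-101/7 - 2323*3)/(-33194) + 5533/43828 = (-101/7 - 101*69)*(-1/33194) + 5533*(1/43828) = (-101/7 - 6969)*(-1/33194) + 5533/43828 = -48884/7*(-1/33194) + 5533/43828 = 24442/116179 + 5533/43828 = 1714062383/5091893212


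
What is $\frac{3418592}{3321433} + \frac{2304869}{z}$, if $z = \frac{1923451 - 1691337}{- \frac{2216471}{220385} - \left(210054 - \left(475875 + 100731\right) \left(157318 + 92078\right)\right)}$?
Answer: $\frac{242617309014466336920050645103}{169906058032894370} \approx 1.4279 \cdot 10^{12}$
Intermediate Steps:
$z = \frac{51154443890}{31692028543293499}$ ($z = \frac{232114}{\left(-2216471\right) \frac{1}{220385} + \left(-210054 + 576606 \cdot 249396\right)} = \frac{232114}{- \frac{2216471}{220385} + \left(-210054 + 143803229976\right)} = \frac{232114}{- \frac{2216471}{220385} + 143803019922} = \frac{232114}{\frac{31692028543293499}{220385}} = 232114 \cdot \frac{220385}{31692028543293499} = \frac{51154443890}{31692028543293499} \approx 1.6141 \cdot 10^{-6}$)
$\frac{3418592}{3321433} + \frac{2304869}{z} = \frac{3418592}{3321433} + \frac{2304869}{\frac{51154443890}{31692028543293499}} = 3418592 \cdot \frac{1}{3321433} + 2304869 \cdot \frac{31692028543293499}{51154443890} = \frac{3418592}{3321433} + \frac{73045974136552343746631}{51154443890} = \frac{242617309014466336920050645103}{169906058032894370}$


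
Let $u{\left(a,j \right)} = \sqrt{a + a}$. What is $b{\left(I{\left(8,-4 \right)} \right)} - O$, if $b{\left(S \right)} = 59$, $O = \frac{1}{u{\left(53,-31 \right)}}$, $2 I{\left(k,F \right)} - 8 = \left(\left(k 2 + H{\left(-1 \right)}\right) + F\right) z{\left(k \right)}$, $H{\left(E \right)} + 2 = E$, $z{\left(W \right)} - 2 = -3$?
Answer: $59 - \frac{\sqrt{106}}{106} \approx 58.903$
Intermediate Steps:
$z{\left(W \right)} = -1$ ($z{\left(W \right)} = 2 - 3 = -1$)
$u{\left(a,j \right)} = \sqrt{2} \sqrt{a}$ ($u{\left(a,j \right)} = \sqrt{2 a} = \sqrt{2} \sqrt{a}$)
$H{\left(E \right)} = -2 + E$
$I{\left(k,F \right)} = \frac{11}{2} - k - \frac{F}{2}$ ($I{\left(k,F \right)} = 4 + \frac{\left(\left(k 2 - 3\right) + F\right) \left(-1\right)}{2} = 4 + \frac{\left(\left(2 k - 3\right) + F\right) \left(-1\right)}{2} = 4 + \frac{\left(\left(-3 + 2 k\right) + F\right) \left(-1\right)}{2} = 4 + \frac{\left(-3 + F + 2 k\right) \left(-1\right)}{2} = 4 + \frac{3 - F - 2 k}{2} = 4 - \left(- \frac{3}{2} + k + \frac{F}{2}\right) = \frac{11}{2} - k - \frac{F}{2}$)
$O = \frac{\sqrt{106}}{106}$ ($O = \frac{1}{\sqrt{2} \sqrt{53}} = \frac{1}{\sqrt{106}} = \frac{\sqrt{106}}{106} \approx 0.097129$)
$b{\left(I{\left(8,-4 \right)} \right)} - O = 59 - \frac{\sqrt{106}}{106}$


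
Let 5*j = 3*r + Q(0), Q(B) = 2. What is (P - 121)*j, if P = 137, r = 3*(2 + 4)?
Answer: 896/5 ≈ 179.20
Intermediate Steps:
r = 18 (r = 3*6 = 18)
j = 56/5 (j = (3*18 + 2)/5 = (54 + 2)/5 = (⅕)*56 = 56/5 ≈ 11.200)
(P - 121)*j = (137 - 121)*(56/5) = 16*(56/5) = 896/5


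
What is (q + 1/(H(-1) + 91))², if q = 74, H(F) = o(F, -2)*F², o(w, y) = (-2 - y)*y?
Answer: 45360225/8281 ≈ 5477.6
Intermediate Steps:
o(w, y) = y*(-2 - y)
H(F) = 0 (H(F) = (-1*(-2)*(2 - 2))*F² = (-1*(-2)*0)*F² = 0*F² = 0)
(q + 1/(H(-1) + 91))² = (74 + 1/(0 + 91))² = (74 + 1/91)² = (6735/91)² = 45360225/8281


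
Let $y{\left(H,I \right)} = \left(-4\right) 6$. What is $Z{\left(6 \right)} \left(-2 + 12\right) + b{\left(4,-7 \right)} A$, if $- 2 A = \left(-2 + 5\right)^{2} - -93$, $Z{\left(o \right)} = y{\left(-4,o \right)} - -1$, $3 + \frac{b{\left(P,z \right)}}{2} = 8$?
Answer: $-740$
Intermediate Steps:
$y{\left(H,I \right)} = -24$
$b{\left(P,z \right)} = 10$ ($b{\left(P,z \right)} = -6 + 2 \cdot 8 = -6 + 16 = 10$)
$Z{\left(o \right)} = -23$ ($Z{\left(o \right)} = -24 - -1 = -24 + 1 = -23$)
$A = -51$ ($A = - \frac{\left(-2 + 5\right)^{2} - -93}{2} = - \frac{3^{2} + 93}{2} = - \frac{9 + 93}{2} = \left(- \frac{1}{2}\right) 102 = -51$)
$Z{\left(6 \right)} \left(-2 + 12\right) + b{\left(4,-7 \right)} A = - 23 \left(-2 + 12\right) + 10 \left(-51\right) = \left(-23\right) 10 - 510 = -230 - 510 = -740$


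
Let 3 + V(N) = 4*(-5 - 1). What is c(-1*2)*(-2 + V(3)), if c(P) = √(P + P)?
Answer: -58*I ≈ -58.0*I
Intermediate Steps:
V(N) = -27 (V(N) = -3 + 4*(-5 - 1) = -3 + 4*(-6) = -3 - 24 = -27)
c(P) = √2*√P (c(P) = √(2*P) = √2*√P)
c(-1*2)*(-2 + V(3)) = (√2*√(-1*2))*(-2 - 27) = (√2*√(-2))*(-29) = (√2*(I*√2))*(-29) = (2*I)*(-29) = -58*I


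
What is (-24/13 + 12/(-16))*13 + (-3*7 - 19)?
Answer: -295/4 ≈ -73.750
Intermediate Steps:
(-24/13 + 12/(-16))*13 + (-3*7 - 19) = (-24*1/13 + 12*(-1/16))*13 + (-21 - 19) = (-24/13 - ¾)*13 - 40 = -135/52*13 - 40 = -135/4 - 40 = -295/4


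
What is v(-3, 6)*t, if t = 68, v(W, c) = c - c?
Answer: 0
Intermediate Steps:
v(W, c) = 0
v(-3, 6)*t = 0*68 = 0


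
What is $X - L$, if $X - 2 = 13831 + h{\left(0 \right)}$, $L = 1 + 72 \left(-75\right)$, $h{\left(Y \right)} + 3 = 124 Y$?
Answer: $19229$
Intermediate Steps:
$h{\left(Y \right)} = -3 + 124 Y$
$L = -5399$ ($L = 1 - 5400 = -5399$)
$X = 13830$ ($X = 2 + \left(13831 + \left(-3 + 124 \cdot 0\right)\right) = 2 + \left(13831 + \left(-3 + 0\right)\right) = 2 + \left(13831 - 3\right) = 2 + 13828 = 13830$)
$X - L = 13830 - -5399 = 13830 + 5399 = 19229$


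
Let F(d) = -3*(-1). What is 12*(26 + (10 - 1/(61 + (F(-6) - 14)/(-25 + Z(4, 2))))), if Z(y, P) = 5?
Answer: 531552/1231 ≈ 431.81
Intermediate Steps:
F(d) = 3
12*(26 + (10 - 1/(61 + (F(-6) - 14)/(-25 + Z(4, 2))))) = 12*(26 + (10 - 1/(61 + (3 - 14)/(-25 + 5)))) = 12*(26 + (10 - 1/(61 - 11/(-20)))) = 12*(26 + (10 - 1/(61 - 11*(-1/20)))) = 12*(26 + (10 - 1/(61 + 11/20))) = 12*(26 + (10 - 1/1231/20)) = 12*(26 + (10 - 1*20/1231)) = 12*(26 + (10 - 20/1231)) = 12*(26 + 12290/1231) = 12*(44296/1231) = 531552/1231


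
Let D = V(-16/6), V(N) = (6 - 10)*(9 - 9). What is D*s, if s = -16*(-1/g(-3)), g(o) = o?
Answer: 0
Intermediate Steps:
V(N) = 0 (V(N) = -4*0 = 0)
D = 0
s = -16/3 (s = -16/((-1*(-3))) = -16/3 ≈ -5.3333)
D*s = 0*(-16/3) = 0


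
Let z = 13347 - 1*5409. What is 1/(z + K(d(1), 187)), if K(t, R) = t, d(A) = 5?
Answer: 1/7943 ≈ 0.00012590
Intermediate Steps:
z = 7938 (z = 13347 - 5409 = 7938)
1/(z + K(d(1), 187)) = 1/(7938 + 5) = 1/7943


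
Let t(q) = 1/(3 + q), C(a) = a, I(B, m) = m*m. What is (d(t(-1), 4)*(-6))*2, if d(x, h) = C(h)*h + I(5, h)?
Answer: -384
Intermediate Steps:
I(B, m) = m²
d(x, h) = 2*h² (d(x, h) = h*h + h² = h² + h² = 2*h²)
(d(t(-1), 4)*(-6))*2 = ((2*4²)*(-6))*2 = ((2*16)*(-6))*2 = (32*(-6))*2 = -192*2 = -384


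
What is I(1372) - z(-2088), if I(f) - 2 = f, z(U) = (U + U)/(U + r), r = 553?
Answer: 2104914/1535 ≈ 1371.3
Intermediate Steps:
z(U) = 2*U/(553 + U) (z(U) = (U + U)/(U + 553) = (2*U)/(553 + U) = 2*U/(553 + U))
I(f) = 2 + f
I(1372) - z(-2088) = (2 + 1372) - 2*(-2088)/(553 - 2088) = 1374 - 2*(-2088)/(-1535) = 1374 - 2*(-2088)*(-1)/1535 = 1374 - 1*4176/1535 = 1374 - 4176/1535 = 2104914/1535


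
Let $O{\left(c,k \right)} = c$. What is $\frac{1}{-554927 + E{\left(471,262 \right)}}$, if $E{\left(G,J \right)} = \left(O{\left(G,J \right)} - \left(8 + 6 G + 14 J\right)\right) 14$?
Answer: $- \frac{1}{639361} \approx -1.5641 \cdot 10^{-6}$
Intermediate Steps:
$E{\left(G,J \right)} = -112 - 196 J - 70 G$ ($E{\left(G,J \right)} = \left(G - \left(8 + 6 G + 14 J\right)\right) 14 = \left(-8 - 14 J - 5 G\right) 14 = -112 - 196 J - 70 G$)
$\frac{1}{-554927 + E{\left(471,262 \right)}} = \frac{1}{-554927 - 84434} = \frac{1}{-639361} = - \frac{1}{639361}$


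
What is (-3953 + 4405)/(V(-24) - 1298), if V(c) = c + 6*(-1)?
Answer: -113/332 ≈ -0.34036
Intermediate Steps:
V(c) = -6 + c (V(c) = c - 6 = -6 + c)
(-3953 + 4405)/(V(-24) - 1298) = (-3953 + 4405)/((-6 - 24) - 1298) = 452/(-30 - 1298) = 452/(-1328) = 452*(-1/1328) = -113/332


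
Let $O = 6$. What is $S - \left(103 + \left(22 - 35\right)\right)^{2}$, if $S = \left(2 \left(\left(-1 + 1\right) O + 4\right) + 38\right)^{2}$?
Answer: $-5984$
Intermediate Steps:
$S = 2116$ ($S = \left(2 \left(\left(-1 + 1\right) 6 + 4\right) + 38\right)^{2} = \left(2 \left(0 \cdot 6 + 4\right) + 38\right)^{2} = \left(2 \left(0 + 4\right) + 38\right)^{2} = \left(2 \cdot 4 + 38\right)^{2} = \left(8 + 38\right)^{2} = 46^{2} = 2116$)
$S - \left(103 + \left(22 - 35\right)\right)^{2} = 2116 - \left(103 + \left(22 - 35\right)\right)^{2} = 2116 - \left(103 - 13\right)^{2} = 2116 - 90^{2} = 2116 - 8100 = -5984$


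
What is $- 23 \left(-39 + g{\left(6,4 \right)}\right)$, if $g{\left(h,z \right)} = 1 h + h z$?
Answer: $207$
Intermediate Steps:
$g{\left(h,z \right)} = h + h z$
$- 23 \left(-39 + g{\left(6,4 \right)}\right) = - 23 \left(-39 + 6 \left(1 + 4\right)\right) = - 23 \left(-39 + 6 \cdot 5\right) = - 23 \left(-39 + 30\right) = \left(-23\right) \left(-9\right) = 207$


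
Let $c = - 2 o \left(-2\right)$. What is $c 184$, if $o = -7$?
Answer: $-5152$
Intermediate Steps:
$c = -28$ ($c = \left(-2\right) \left(-7\right) \left(-2\right) = 14 \left(-2\right) = -28$)
$c 184 = \left(-28\right) 184 = -5152$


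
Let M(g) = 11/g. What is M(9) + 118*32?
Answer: 33995/9 ≈ 3777.2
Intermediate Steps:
M(9) + 118*32 = 11/9 + 118*32 = 11*(1/9) + 3776 = 11/9 + 3776 = 33995/9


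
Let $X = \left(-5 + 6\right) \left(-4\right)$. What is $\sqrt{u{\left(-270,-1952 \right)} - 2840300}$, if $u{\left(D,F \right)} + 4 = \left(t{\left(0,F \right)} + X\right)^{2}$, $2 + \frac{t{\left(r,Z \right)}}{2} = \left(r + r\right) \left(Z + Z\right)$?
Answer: $4 i \sqrt{177515} \approx 1685.3 i$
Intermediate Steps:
$X = -4$ ($X = 1 \left(-4\right) = -4$)
$t{\left(r,Z \right)} = -4 + 8 Z r$ ($t{\left(r,Z \right)} = -4 + 2 \left(r + r\right) \left(Z + Z\right) = -4 + 2 \cdot 2 r 2 Z = -4 + 2 \cdot 4 Z r = -4 + 8 Z r$)
$u{\left(D,F \right)} = 60$ ($u{\left(D,F \right)} = -4 + \left(\left(-4 + 8 F 0\right) - 4\right)^{2} = -4 + \left(\left(-4 + 0\right) - 4\right)^{2} = -4 + \left(-4 - 4\right)^{2} = -4 + \left(-8\right)^{2} = -4 + 64 = 60$)
$\sqrt{u{\left(-270,-1952 \right)} - 2840300} = \sqrt{60 - 2840300} = \sqrt{-2840240} = 4 i \sqrt{177515}$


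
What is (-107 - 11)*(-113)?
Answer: 13334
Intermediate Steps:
(-107 - 11)*(-113) = -118*(-113) = 13334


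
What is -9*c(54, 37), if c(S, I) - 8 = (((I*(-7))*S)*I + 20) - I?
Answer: 4657419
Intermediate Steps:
c(S, I) = 28 - I - 7*S*I² (c(S, I) = 8 + ((((I*(-7))*S)*I + 20) - I) = 8 + ((((-7*I)*S)*I + 20) - I) = 8 + (((-7*I*S)*I + 20) - I) = 8 + ((-7*S*I² + 20) - I) = 8 + ((20 - 7*S*I²) - I) = 8 + (20 - I - 7*S*I²) = 28 - I - 7*S*I²)
-9*c(54, 37) = -9*(28 - 1*37 - 7*54*37²) = -9*(28 - 37 - 7*54*1369) = -9*(28 - 37 - 517482) = -9*(-517491) = 4657419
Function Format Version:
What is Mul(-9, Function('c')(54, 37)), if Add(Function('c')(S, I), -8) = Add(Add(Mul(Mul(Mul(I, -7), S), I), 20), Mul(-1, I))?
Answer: 4657419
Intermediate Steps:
Function('c')(S, I) = Add(28, Mul(-1, I), Mul(-7, S, Pow(I, 2))) (Function('c')(S, I) = Add(8, Add(Add(Mul(Mul(Mul(I, -7), S), I), 20), Mul(-1, I))) = Add(8, Add(Add(Mul(Mul(Mul(-7, I), S), I), 20), Mul(-1, I))) = Add(8, Add(Add(Mul(Mul(-7, I, S), I), 20), Mul(-1, I))) = Add(8, Add(Add(Mul(-7, S, Pow(I, 2)), 20), Mul(-1, I))) = Add(8, Add(Add(20, Mul(-7, S, Pow(I, 2))), Mul(-1, I))) = Add(8, Add(20, Mul(-1, I), Mul(-7, S, Pow(I, 2)))) = Add(28, Mul(-1, I), Mul(-7, S, Pow(I, 2))))
Mul(-9, Function('c')(54, 37)) = Mul(-9, Add(28, Mul(-1, 37), Mul(-7, 54, Pow(37, 2)))) = Mul(-9, Add(28, -37, Mul(-7, 54, 1369))) = Mul(-9, Add(28, -37, -517482)) = Mul(-9, -517491) = 4657419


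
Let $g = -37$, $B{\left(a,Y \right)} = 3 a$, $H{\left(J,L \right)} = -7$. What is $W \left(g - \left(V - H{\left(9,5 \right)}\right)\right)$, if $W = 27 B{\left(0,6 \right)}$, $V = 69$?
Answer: $0$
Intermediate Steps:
$W = 0$ ($W = 27 \cdot 3 \cdot 0 = 27 \cdot 0 = 0$)
$W \left(g - \left(V - H{\left(9,5 \right)}\right)\right) = 0 \left(-37 - 76\right) = 0 \left(-113\right) = 0$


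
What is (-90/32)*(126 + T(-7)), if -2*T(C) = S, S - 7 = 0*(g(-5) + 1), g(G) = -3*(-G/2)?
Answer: -11025/32 ≈ -344.53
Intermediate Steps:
g(G) = 3*G/2 (g(G) = -(-3)*G/2 = 3*G/2)
S = 7 (S = 7 + 0*((3/2)*(-5) + 1) = 7 + 0*(-15/2 + 1) = 7 + 0*(-13/2) = 7 + 0 = 7)
T(C) = -7/2 (T(C) = -1/2*7 = -7/2)
(-90/32)*(126 + T(-7)) = (-90/32)*(126 - 7/2) = -90*1/32*(245/2) = -45/16*245/2 = -11025/32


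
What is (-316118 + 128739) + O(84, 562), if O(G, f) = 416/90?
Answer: -8431847/45 ≈ -1.8737e+5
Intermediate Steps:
O(G, f) = 208/45 (O(G, f) = 416*(1/90) = 208/45)
(-316118 + 128739) + O(84, 562) = (-316118 + 128739) + 208/45 = -187379 + 208/45 = -8431847/45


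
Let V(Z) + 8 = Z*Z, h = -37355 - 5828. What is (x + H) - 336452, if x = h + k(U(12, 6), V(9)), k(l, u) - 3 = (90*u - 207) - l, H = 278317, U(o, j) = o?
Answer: -94964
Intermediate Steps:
h = -43183
V(Z) = -8 + Z**2 (V(Z) = -8 + Z*Z = -8 + Z**2)
k(l, u) = -204 - l + 90*u (k(l, u) = 3 + ((90*u - 207) - l) = 3 + ((-207 + 90*u) - l) = 3 + (-207 - l + 90*u) = -204 - l + 90*u)
x = -36829 (x = -43183 + (-204 - 1*12 + 90*(-8 + 9**2)) = -43183 + (-204 - 12 + 90*(-8 + 81)) = -43183 + (-204 - 12 + 90*73) = -43183 + (-204 - 12 + 6570) = -43183 + 6354 = -36829)
(x + H) - 336452 = (-36829 + 278317) - 336452 = 241488 - 336452 = -94964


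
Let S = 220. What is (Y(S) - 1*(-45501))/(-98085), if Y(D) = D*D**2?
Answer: -822577/7545 ≈ -109.02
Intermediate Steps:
Y(D) = D**3
(Y(S) - 1*(-45501))/(-98085) = (220**3 - 1*(-45501))/(-98085) = (10648000 + 45501)*(-1/98085) = 10693501*(-1/98085) = -822577/7545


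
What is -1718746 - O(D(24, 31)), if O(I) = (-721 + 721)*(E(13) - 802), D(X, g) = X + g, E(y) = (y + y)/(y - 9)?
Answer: -1718746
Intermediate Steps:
E(y) = 2*y/(-9 + y) (E(y) = (2*y)/(-9 + y) = 2*y/(-9 + y))
O(I) = 0 (O(I) = (-721 + 721)*(2*13/(-9 + 13) - 802) = 0*(2*13/4 - 802) = 0*(2*13*(¼) - 802) = 0*(13/2 - 802) = 0*(-1591/2) = 0)
-1718746 - O(D(24, 31)) = -1718746 - 1*0 = -1718746 + 0 = -1718746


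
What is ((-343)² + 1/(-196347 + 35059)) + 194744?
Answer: 50385242183/161288 ≈ 3.1239e+5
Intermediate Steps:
((-343)² + 1/(-196347 + 35059)) + 194744 = (117649 + 1/(-161288)) + 194744 = (117649 - 1/161288) + 194744 = 18975371911/161288 + 194744 = 50385242183/161288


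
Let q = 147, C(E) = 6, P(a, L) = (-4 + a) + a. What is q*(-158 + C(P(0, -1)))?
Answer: -22344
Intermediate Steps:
P(a, L) = -4 + 2*a
q*(-158 + C(P(0, -1))) = 147*(-158 + 6) = 147*(-152) = -22344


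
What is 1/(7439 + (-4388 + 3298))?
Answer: 1/6349 ≈ 0.00015751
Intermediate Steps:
1/(7439 + (-4388 + 3298)) = 1/(7439 - 1090) = 1/6349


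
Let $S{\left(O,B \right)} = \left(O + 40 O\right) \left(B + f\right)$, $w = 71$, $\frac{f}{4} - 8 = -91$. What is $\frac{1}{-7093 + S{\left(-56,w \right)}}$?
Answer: $\frac{1}{592163} \approx 1.6887 \cdot 10^{-6}$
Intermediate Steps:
$f = -332$ ($f = 32 + 4 \left(-91\right) = 32 - 364 = -332$)
$S{\left(O,B \right)} = 41 O \left(-332 + B\right)$ ($S{\left(O,B \right)} = \left(O + 40 O\right) \left(B - 332\right) = 41 O \left(-332 + B\right)$)
$\frac{1}{-7093 + S{\left(-56,w \right)}} = \frac{1}{-7093 + 41 \left(-56\right) \left(-332 + 71\right)} = \frac{1}{-7093 + 41 \left(-56\right) \left(-261\right)} = \frac{1}{-7093 + 599256} = \frac{1}{592163}$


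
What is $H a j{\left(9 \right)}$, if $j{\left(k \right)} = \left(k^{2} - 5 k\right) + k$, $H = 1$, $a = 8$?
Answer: $360$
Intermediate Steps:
$j{\left(k \right)} = k^{2} - 4 k$
$H a j{\left(9 \right)} = 1 \cdot 8 \cdot 9 \left(-4 + 9\right) = 8 \cdot 9 \cdot 5 = 8 \cdot 45 = 360$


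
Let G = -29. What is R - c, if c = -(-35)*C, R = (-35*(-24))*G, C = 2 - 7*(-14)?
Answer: -27860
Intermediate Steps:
C = 100 (C = 2 + 98 = 100)
R = -24360 (R = -35*(-24)*(-29) = 840*(-29) = -24360)
c = 3500 (c = -(-35)*100 = -1*(-3500) = 3500)
R - c = -24360 - 1*3500 = -24360 - 3500 = -27860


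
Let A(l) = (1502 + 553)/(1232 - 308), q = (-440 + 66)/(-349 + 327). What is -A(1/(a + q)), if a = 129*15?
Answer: -685/308 ≈ -2.2240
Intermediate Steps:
a = 1935
q = 17 (q = -374/(-22) = -374*(-1/22) = 17)
A(l) = 685/308 (A(l) = 2055/924 = 2055*(1/924) = 685/308)
-A(1/(a + q)) = -1*685/308 = -685/308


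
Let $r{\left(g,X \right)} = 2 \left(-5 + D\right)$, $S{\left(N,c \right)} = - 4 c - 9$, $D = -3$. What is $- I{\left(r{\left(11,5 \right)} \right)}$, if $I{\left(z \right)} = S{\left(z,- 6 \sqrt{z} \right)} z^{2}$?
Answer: $2304 - 24576 i \approx 2304.0 - 24576.0 i$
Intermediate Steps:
$S{\left(N,c \right)} = -9 - 4 c$
$r{\left(g,X \right)} = -16$ ($r{\left(g,X \right)} = 2 \left(-5 - 3\right) = 2 \left(-8\right) = -16$)
$I{\left(z \right)} = z^{2} \left(-9 + 24 \sqrt{z}\right)$ ($I{\left(z \right)} = \left(-9 - 4 \left(- 6 \sqrt{z}\right)\right) z^{2} = \left(-9 + 24 \sqrt{z}\right) z^{2} = z^{2} \left(-9 + 24 \sqrt{z}\right)$)
$- I{\left(r{\left(11,5 \right)} \right)} = - (- 9 \left(-16\right)^{2} + 24 \left(-16\right)^{\frac{5}{2}}) = - (\left(-9\right) 256 + 24 \cdot 1024 i) = - (-2304 + 24576 i) = 2304 - 24576 i$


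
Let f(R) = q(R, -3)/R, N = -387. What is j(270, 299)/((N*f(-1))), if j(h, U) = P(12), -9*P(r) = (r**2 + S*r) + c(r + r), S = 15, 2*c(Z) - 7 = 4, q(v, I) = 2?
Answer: -659/13932 ≈ -0.047301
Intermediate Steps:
c(Z) = 11/2 (c(Z) = 7/2 + (1/2)*4 = 7/2 + 2 = 11/2)
f(R) = 2/R
P(r) = -11/18 - 5*r/3 - r**2/9 (P(r) = -((r**2 + 15*r) + 11/2)/9 = -(11/2 + r**2 + 15*r)/9 = -11/18 - 5*r/3 - r**2/9)
j(h, U) = -659/18 (j(h, U) = -11/18 - 5/3*12 - 1/9*12**2 = -11/18 - 20 - 1/9*144 = -11/18 - 20 - 16 = -659/18)
j(270, 299)/((N*f(-1))) = -659/(18*((-774/(-1)))) = -659/(18*((-774*(-1)))) = -659/(18*((-387*(-2)))) = -659/18/774 = -659/18*1/774 = -659/13932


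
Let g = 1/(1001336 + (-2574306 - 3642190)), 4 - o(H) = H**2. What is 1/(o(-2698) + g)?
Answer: -5215160/37962192672001 ≈ -1.3738e-7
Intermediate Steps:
o(H) = 4 - H**2
g = -1/5215160 (g = 1/(1001336 - 6216496) = 1/(-5215160) = -1/5215160 ≈ -1.9175e-7)
1/(o(-2698) + g) = 1/((4 - 1*(-2698)**2) - 1/5215160) = 1/((4 - 1*7279204) - 1/5215160) = 1/((4 - 7279204) - 1/5215160) = 1/(-7279200 - 1/5215160) = 1/(-37962192672001/5215160) = -5215160/37962192672001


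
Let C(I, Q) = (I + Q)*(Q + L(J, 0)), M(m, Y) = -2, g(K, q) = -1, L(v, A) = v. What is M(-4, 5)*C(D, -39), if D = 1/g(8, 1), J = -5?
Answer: -3520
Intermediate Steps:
D = -1 (D = 1/(-1) = -1)
C(I, Q) = (-5 + Q)*(I + Q) (C(I, Q) = (I + Q)*(Q - 5) = (I + Q)*(-5 + Q) = (-5 + Q)*(I + Q))
M(-4, 5)*C(D, -39) = -2*((-39)² - 5*(-1) - 5*(-39) - 1*(-39)) = -2*(1521 + 5 + 195 + 39) = -2*1760 = -3520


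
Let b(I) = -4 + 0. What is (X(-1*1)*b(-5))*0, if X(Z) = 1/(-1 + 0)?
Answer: 0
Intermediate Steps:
b(I) = -4
X(Z) = -1 (X(Z) = 1/(-1) = -1)
(X(-1*1)*b(-5))*0 = -1*(-4)*0 = 4*0 = 0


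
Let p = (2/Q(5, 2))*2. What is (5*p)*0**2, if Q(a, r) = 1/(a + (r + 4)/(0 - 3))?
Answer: 0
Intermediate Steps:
Q(a, r) = 1/(-4/3 + a - r/3) (Q(a, r) = 1/(a + (4 + r)/(-3)) = 1/(a + (4 + r)*(-1/3)) = 1/(a + (-4/3 - r/3)) = 1/(-4/3 + a - r/3))
p = 12 (p = (2/((-3/(4 + 2 - 3*5))))*2 = (2/((-3/(4 + 2 - 15))))*2 = (2/((-3/(-9))))*2 = (2/((-3*(-1/9))))*2 = (2/(1/3))*2 = (2*3)*2 = 6*2 = 12)
(5*p)*0**2 = (5*12)*0**2 = 60*0 = 0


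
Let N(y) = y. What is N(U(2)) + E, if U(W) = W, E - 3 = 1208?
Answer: 1213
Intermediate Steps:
E = 1211 (E = 3 + 1208 = 1211)
N(U(2)) + E = 2 + 1211 = 1213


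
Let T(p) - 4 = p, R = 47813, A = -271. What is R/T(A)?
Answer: -47813/267 ≈ -179.07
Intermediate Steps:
T(p) = 4 + p
R/T(A) = 47813/(4 - 271) = 47813/(-267) = 47813*(-1/267) = -47813/267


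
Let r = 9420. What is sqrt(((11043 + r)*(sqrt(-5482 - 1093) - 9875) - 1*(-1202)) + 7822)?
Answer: sqrt(-202063101 + 102315*I*sqrt(263)) ≈ 58.36 + 14215.0*I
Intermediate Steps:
sqrt(((11043 + r)*(sqrt(-5482 - 1093) - 9875) - 1*(-1202)) + 7822) = sqrt(((11043 + 9420)*(sqrt(-5482 - 1093) - 9875) - 1*(-1202)) + 7822) = sqrt((20463*(sqrt(-6575) - 9875) + 1202) + 7822) = sqrt((20463*(5*I*sqrt(263) - 9875) + 1202) + 7822) = sqrt((20463*(-9875 + 5*I*sqrt(263)) + 1202) + 7822) = sqrt(((-202072125 + 102315*I*sqrt(263)) + 1202) + 7822) = sqrt((-202070923 + 102315*I*sqrt(263)) + 7822) = sqrt(-202063101 + 102315*I*sqrt(263))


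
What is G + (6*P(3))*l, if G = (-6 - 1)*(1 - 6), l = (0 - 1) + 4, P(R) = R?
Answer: 89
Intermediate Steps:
l = 3 (l = -1 + 4 = 3)
G = 35 (G = -7*(-5) = 35)
G + (6*P(3))*l = 35 + (6*3)*3 = 35 + 18*3 = 35 + 54 = 89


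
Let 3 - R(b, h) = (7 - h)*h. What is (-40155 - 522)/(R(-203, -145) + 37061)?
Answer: -40677/59104 ≈ -0.68823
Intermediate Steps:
R(b, h) = 3 - h*(7 - h) (R(b, h) = 3 - (7 - h)*h = 3 - h*(7 - h))
(-40155 - 522)/(R(-203, -145) + 37061) = (-40155 - 522)/((3 + (-145)² - 7*(-145)) + 37061) = -40677/((3 + 21025 + 1015) + 37061) = -40677/(22043 + 37061) = -40677/59104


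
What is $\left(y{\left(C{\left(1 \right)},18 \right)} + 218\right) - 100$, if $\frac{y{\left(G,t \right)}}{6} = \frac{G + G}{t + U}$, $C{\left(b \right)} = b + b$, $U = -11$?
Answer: $\frac{850}{7} \approx 121.43$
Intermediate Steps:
$C{\left(b \right)} = 2 b$
$y{\left(G,t \right)} = \frac{12 G}{-11 + t}$ ($y{\left(G,t \right)} = 6 \frac{G + G}{t - 11} = 6 \frac{2 G}{-11 + t} = \frac{12 G}{-11 + t}$)
$\left(y{\left(C{\left(1 \right)},18 \right)} + 218\right) - 100 = \left(\frac{12 \cdot 2 \cdot 1}{-11 + 18} + 218\right) - 100 = \left(12 \cdot 2 \cdot \frac{1}{7} + 218\right) - 100 = \left(\frac{24}{7} + 218\right) - 100 = \frac{1550}{7} - 100 = \frac{850}{7}$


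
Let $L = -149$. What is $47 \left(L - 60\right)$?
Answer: $-9823$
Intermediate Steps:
$47 \left(L - 60\right) = 47 \left(-149 - 60\right) = 47 \left(-209\right) = -9823$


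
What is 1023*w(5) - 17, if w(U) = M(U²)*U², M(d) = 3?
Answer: 76708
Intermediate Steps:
w(U) = 3*U²
1023*w(5) - 17 = 1023*(3*5²) - 17 = 1023*(3*25) - 17 = 1023*75 - 17 = 76725 - 17 = 76708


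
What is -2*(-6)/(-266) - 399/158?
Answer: -54015/21014 ≈ -2.5704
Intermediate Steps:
-2*(-6)/(-266) - 399/158 = 12*(-1/266) - 399*1/158 = -6/133 - 399/158 = -54015/21014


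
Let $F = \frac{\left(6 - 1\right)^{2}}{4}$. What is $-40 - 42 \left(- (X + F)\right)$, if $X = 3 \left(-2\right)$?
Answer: $- \frac{59}{2} \approx -29.5$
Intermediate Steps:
$F = \frac{25}{4}$ ($F = 5^{2} \cdot \frac{1}{4} = 25 \cdot \frac{1}{4} = \frac{25}{4} \approx 6.25$)
$X = -6$
$-40 - 42 \left(- (X + F)\right) = -40 - 42 \left(- (-6 + \frac{25}{4})\right) = -40 - 42 \left(\left(-1\right) \frac{1}{4}\right) = -40 - - \frac{21}{2} = -40 + \frac{21}{2} = - \frac{59}{2}$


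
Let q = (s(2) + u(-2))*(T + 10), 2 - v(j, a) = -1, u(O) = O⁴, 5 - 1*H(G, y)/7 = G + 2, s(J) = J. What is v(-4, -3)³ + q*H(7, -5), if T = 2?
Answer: -6021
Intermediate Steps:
H(G, y) = 21 - 7*G (H(G, y) = 35 - 7*(G + 2) = 35 - 7*(2 + G) = 35 + (-14 - 7*G) = 21 - 7*G)
v(j, a) = 3 (v(j, a) = 2 - 1*(-1) = 2 + 1 = 3)
q = 216 (q = (2 + (-2)⁴)*(2 + 10) = (2 + 16)*12 = 18*12 = 216)
v(-4, -3)³ + q*H(7, -5) = 3³ + 216*(21 - 7*7) = 27 + 216*(21 - 49) = 27 + 216*(-28) = 27 - 6048 = -6021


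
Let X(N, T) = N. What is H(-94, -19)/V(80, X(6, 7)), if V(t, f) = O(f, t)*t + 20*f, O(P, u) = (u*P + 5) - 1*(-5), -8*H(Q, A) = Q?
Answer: 47/157280 ≈ 0.00029883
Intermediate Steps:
H(Q, A) = -Q/8
O(P, u) = 10 + P*u (O(P, u) = (P*u + 5) + 5 = (5 + P*u) + 5 = 10 + P*u)
V(t, f) = 20*f + t*(10 + f*t) (V(t, f) = (10 + f*t)*t + 20*f = t*(10 + f*t) + 20*f = 20*f + t*(10 + f*t))
H(-94, -19)/V(80, X(6, 7)) = (-⅛*(-94))/(20*6 + 80*(10 + 6*80)) = 47/(4*(120 + 80*(10 + 480))) = 47/(4*(120 + 80*490)) = 47/(4*(120 + 39200)) = (47/4)/39320 = (47/4)*(1/39320) = 47/157280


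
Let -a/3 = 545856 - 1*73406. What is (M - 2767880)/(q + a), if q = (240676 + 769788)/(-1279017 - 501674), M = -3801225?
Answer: 11697546151555/2523863399314 ≈ 4.6348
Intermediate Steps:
a = -1417350 (a = -3*(545856 - 1*73406) = -3*(545856 - 73406) = -3*472450 = -1417350)
q = -1010464/1780691 (q = 1010464/(-1780691) = 1010464*(-1/1780691) = -1010464/1780691 ≈ -0.56746)
(M - 2767880)/(q + a) = (-3801225 - 2767880)/(-1010464/1780691 - 1417350) = -6569105/(-2523863399314/1780691) = -6569105*(-1780691/2523863399314) = 11697546151555/2523863399314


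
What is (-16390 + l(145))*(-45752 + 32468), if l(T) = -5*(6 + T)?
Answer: 227754180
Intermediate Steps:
l(T) = -30 - 5*T
(-16390 + l(145))*(-45752 + 32468) = (-16390 + (-30 - 5*145))*(-45752 + 32468) = (-16390 + (-30 - 725))*(-13284) = (-16390 - 755)*(-13284) = -17145*(-13284) = 227754180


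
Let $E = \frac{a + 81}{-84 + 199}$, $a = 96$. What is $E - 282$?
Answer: $- \frac{32253}{115} \approx -280.46$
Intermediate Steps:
$E = \frac{177}{115}$ ($E = \frac{96 + 81}{-84 + 199} = \frac{177}{115} \approx 1.5391$)
$E - 282 = \frac{177}{115} - 282 = - \frac{32253}{115}$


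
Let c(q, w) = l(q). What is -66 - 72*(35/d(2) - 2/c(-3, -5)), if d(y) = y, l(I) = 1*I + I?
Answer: -1350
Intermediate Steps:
l(I) = 2*I (l(I) = I + I = 2*I)
c(q, w) = 2*q
-66 - 72*(35/d(2) - 2/c(-3, -5)) = -66 - 72*(35/2 - 2/(2*(-3))) = -66 - 72*(35*(½) - 2/(-6)) = -66 - 72*(35/2 - 2*(-⅙)) = -66 - 72*(35/2 + ⅓) = -66 - 72*107/6 = -66 - 1284 = -1350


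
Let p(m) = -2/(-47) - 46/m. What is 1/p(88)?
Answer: -2068/993 ≈ -2.0826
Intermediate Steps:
p(m) = 2/47 - 46/m (p(m) = -2*(-1/47) - 46/m = 2/47 - 46/m)
1/p(88) = 1/(2/47 - 46/88) = 1/(2/47 - 46*1/88) = 1/(2/47 - 23/44) = 1/(-993/2068) = -2068/993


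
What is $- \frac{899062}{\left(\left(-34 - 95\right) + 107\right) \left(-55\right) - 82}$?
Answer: $- \frac{449531}{564} \approx -797.04$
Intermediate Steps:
$- \frac{899062}{\left(\left(-34 - 95\right) + 107\right) \left(-55\right) - 82} = - \frac{899062}{\left(-129 + 107\right) \left(-55\right) - 82} = - \frac{899062}{\left(-22\right) \left(-55\right) - 82} = - \frac{899062}{1210 - 82} = - \frac{899062}{1128} = \left(-1\right) \frac{449531}{564} = - \frac{449531}{564}$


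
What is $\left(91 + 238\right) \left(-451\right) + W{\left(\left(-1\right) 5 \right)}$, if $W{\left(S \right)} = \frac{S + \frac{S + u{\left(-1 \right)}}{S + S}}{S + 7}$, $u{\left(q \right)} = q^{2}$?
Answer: $- \frac{1483813}{10} \approx -1.4838 \cdot 10^{5}$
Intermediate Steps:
$W{\left(S \right)} = \frac{S + \frac{1 + S}{2 S}}{7 + S}$ ($W{\left(S \right)} = \frac{S + \frac{S + \left(-1\right)^{2}}{S + S}}{S + 7} = \frac{S + \frac{S + 1}{2 S}}{7 + S} = \frac{S + \left(1 + S\right) \frac{1}{2 S}}{7 + S} = \frac{S + \frac{1 + S}{2 S}}{7 + S}$)
$\left(91 + 238\right) \left(-451\right) + W{\left(\left(-1\right) 5 \right)} = \left(91 + 238\right) \left(-451\right) + \frac{1 - 5 + 2 \left(\left(-1\right) 5\right)^{2}}{2 \left(\left(-1\right) 5\right) \left(7 - 5\right)} = 329 \left(-451\right) + \frac{1 - 5 + 2 \left(-5\right)^{2}}{2 \left(-5\right) \left(7 - 5\right)} = -148379 + \frac{1}{2} \left(- \frac{1}{5}\right) \frac{1}{2} \left(1 - 5 + 2 \cdot 25\right) = -148379 + \frac{1}{2} \left(- \frac{1}{5}\right) \frac{1}{2} \left(1 - 5 + 50\right) = -148379 + \frac{1}{2} \left(- \frac{1}{5}\right) \frac{1}{2} \cdot 46 = -148379 - \frac{23}{10} = - \frac{1483813}{10}$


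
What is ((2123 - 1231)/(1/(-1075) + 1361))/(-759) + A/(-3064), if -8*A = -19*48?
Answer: -32383002631/850622445156 ≈ -0.038070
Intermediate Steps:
A = 114 (A = -(-19)*48/8 = -⅛*(-912) = 114)
((2123 - 1231)/(1/(-1075) + 1361))/(-759) + A/(-3064) = ((2123 - 1231)/(1/(-1075) + 1361))/(-759) + 114/(-3064) = (892/(-1/1075 + 1361))*(-1/759) + 114*(-1/3064) = (892/(1463074/1075))*(-1/759) - 57/1532 = (892*(1075/1463074))*(-1/759) - 57/1532 = (479450/731537)*(-1/759) - 57/1532 = -479450/555236583 - 57/1532 = -32383002631/850622445156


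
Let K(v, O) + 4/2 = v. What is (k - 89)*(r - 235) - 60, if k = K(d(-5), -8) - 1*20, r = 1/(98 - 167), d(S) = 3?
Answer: 582396/23 ≈ 25322.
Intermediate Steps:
r = -1/69 (r = 1/(-69) = -1/69 ≈ -0.014493)
K(v, O) = -2 + v
k = -19 (k = (-2 + 3) - 1*20 = 1 - 20 = -19)
(k - 89)*(r - 235) - 60 = (-19 - 89)*(-1/69 - 235) - 60 = -108*(-16216/69) - 60 = 583776/23 - 60 = 582396/23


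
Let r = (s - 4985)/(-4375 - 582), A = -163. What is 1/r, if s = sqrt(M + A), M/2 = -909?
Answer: 24710645/24852206 + 4957*I*sqrt(1981)/24852206 ≈ 0.9943 + 0.0088776*I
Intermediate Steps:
M = -1818 (M = 2*(-909) = -1818)
s = I*sqrt(1981) (s = sqrt(-1818 - 163) = sqrt(-1981) = I*sqrt(1981) ≈ 44.508*I)
r = 4985/4957 - I*sqrt(1981)/4957 (r = (I*sqrt(1981) - 4985)/(-4375 - 582) = (-4985 + I*sqrt(1981))/(-4957) = (-4985 + I*sqrt(1981))*(-1/4957) = 4985/4957 - I*sqrt(1981)/4957 ≈ 1.0056 - 0.0089789*I)
1/r = 1/(4985/4957 - I*sqrt(1981)/4957)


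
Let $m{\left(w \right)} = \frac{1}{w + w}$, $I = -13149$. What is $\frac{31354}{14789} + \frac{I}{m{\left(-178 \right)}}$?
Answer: $\frac{69227991070}{14789} \approx 4.681 \cdot 10^{6}$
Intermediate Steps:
$m{\left(w \right)} = \frac{1}{2 w}$
$\frac{31354}{14789} + \frac{I}{m{\left(-178 \right)}} = \frac{31354}{14789} - \frac{13149}{\frac{1}{2} \frac{1}{-178}} = 31354 \cdot \frac{1}{14789} - \frac{13149}{\frac{1}{2} \left(- \frac{1}{178}\right)} = \frac{31354}{14789} - \frac{13149}{- \frac{1}{356}} = \frac{31354}{14789} - -4681044 = \frac{31354}{14789} + 4681044 = \frac{69227991070}{14789}$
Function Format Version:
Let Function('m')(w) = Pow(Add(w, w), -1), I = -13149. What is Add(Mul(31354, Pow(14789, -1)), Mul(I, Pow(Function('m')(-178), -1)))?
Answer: Rational(69227991070, 14789) ≈ 4.6810e+6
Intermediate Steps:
Function('m')(w) = Mul(Rational(1, 2), Pow(w, -1)) (Function('m')(w) = Pow(Mul(2, w), -1) = Mul(Rational(1, 2), Pow(w, -1)))
Add(Mul(31354, Pow(14789, -1)), Mul(I, Pow(Function('m')(-178), -1))) = Add(Mul(31354, Pow(14789, -1)), Mul(-13149, Pow(Mul(Rational(1, 2), Pow(-178, -1)), -1))) = Add(Mul(31354, Rational(1, 14789)), Mul(-13149, Pow(Mul(Rational(1, 2), Rational(-1, 178)), -1))) = Add(Rational(31354, 14789), Mul(-13149, Pow(Rational(-1, 356), -1))) = Add(Rational(31354, 14789), Mul(-13149, -356)) = Add(Rational(31354, 14789), 4681044) = Rational(69227991070, 14789)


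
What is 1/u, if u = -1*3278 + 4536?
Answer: 1/1258 ≈ 0.00079491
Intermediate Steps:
u = 1258 (u = -3278 + 4536 = 1258)
1/u = 1/1258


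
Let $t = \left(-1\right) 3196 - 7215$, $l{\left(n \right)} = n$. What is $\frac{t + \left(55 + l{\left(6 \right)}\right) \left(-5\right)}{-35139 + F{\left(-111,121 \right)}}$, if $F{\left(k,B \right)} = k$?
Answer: $\frac{38}{125} \approx 0.304$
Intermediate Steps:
$t = -10411$ ($t = -3196 - 7215 = -10411$)
$\frac{t + \left(55 + l{\left(6 \right)}\right) \left(-5\right)}{-35139 + F{\left(-111,121 \right)}} = \frac{-10411 + \left(55 + 6\right) \left(-5\right)}{-35139 - 111} = \frac{-10411 + 61 \left(-5\right)}{-35250} = \left(-10411 - 305\right) \left(- \frac{1}{35250}\right) = \left(-10716\right) \left(- \frac{1}{35250}\right) = \frac{38}{125}$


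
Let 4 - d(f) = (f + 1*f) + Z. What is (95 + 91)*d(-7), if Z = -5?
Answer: 4278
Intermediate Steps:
d(f) = 9 - 2*f (d(f) = 4 - ((f + 1*f) - 5) = 4 - ((f + f) - 5) = 4 - (2*f - 5) = 4 - (-5 + 2*f) = 4 + (5 - 2*f) = 9 - 2*f)
(95 + 91)*d(-7) = (95 + 91)*(9 - 2*(-7)) = 186*(9 + 14) = 186*23 = 4278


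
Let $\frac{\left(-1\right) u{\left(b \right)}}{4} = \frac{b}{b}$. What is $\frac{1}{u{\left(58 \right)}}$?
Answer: $- \frac{1}{4} \approx -0.25$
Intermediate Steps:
$u{\left(b \right)} = -4$ ($u{\left(b \right)} = - 4 \frac{b}{b} = \left(-4\right) 1 = -4$)
$\frac{1}{u{\left(58 \right)}} = \frac{1}{-4} = - \frac{1}{4}$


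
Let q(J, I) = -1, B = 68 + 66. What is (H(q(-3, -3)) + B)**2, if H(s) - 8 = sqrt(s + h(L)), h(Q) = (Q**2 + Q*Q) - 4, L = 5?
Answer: 20209 + 852*sqrt(5) ≈ 22114.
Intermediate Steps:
h(Q) = -4 + 2*Q**2 (h(Q) = (Q**2 + Q**2) - 4 = 2*Q**2 - 4 = -4 + 2*Q**2)
B = 134
H(s) = 8 + sqrt(46 + s) (H(s) = 8 + sqrt(s + (-4 + 2*5**2)) = 8 + sqrt(s + (-4 + 2*25)) = 8 + sqrt(s + (-4 + 50)) = 8 + sqrt(s + 46) = 8 + sqrt(46 + s))
(H(q(-3, -3)) + B)**2 = ((8 + sqrt(46 - 1)) + 134)**2 = ((8 + sqrt(45)) + 134)**2 = ((8 + 3*sqrt(5)) + 134)**2 = (142 + 3*sqrt(5))**2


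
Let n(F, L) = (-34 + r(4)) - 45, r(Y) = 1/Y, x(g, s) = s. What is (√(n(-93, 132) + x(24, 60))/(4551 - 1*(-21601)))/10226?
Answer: 5*I*√3/534860704 ≈ 1.6192e-8*I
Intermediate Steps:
n(F, L) = -315/4 (n(F, L) = (-34 + 1/4) - 45 = (-34 + ¼) - 45 = -135/4 - 45 = -315/4)
(√(n(-93, 132) + x(24, 60))/(4551 - 1*(-21601)))/10226 = (√(-315/4 + 60)/(4551 - 1*(-21601)))/10226 = (√(-75/4)/(4551 + 21601))*(1/10226) = ((5*I*√3/2)/26152)*(1/10226) = ((5*I*√3/2)*(1/26152))*(1/10226) = (5*I*√3/52304)*(1/10226) = 5*I*√3/534860704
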